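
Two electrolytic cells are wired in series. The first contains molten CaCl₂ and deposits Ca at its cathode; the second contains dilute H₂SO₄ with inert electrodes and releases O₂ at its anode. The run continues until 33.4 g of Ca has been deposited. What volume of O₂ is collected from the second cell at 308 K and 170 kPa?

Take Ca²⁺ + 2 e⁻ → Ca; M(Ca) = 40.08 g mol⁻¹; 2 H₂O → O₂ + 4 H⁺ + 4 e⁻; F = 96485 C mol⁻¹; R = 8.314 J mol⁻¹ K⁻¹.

6.28 L

n(Ca) = 33.4 / 40.08 = 0.8333 mol, so n(e⁻) = 2 × 0.8333 = 1.667 mol.
The cells are in series, so the same 1.667 mol of electrons passes through the second cell.
2 H₂O → O₂ + 4 H⁺ + 4 e⁻ — 4 mol e⁻ per mol O₂, so n(O₂) = 1.667/4 = 0.4167 mol.
V = nRT/P = (0.4167 × 8.314 × 308) / (170 × 10³) = 0.00628 m³ = 6.28 L.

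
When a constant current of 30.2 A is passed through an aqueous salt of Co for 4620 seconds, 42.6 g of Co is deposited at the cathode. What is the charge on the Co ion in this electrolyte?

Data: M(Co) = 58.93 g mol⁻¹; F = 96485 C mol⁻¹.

Q = I·t = 30.20 A × 4620.0 s = 139500 C, so n(e⁻) = 139500/96485 = 1.446 mol.
n(Co) deposited = 42.6 / 58.93 = 0.7229 mol.
Electrons per atom = n(e⁻)/n(Co) = 1.446 / 0.7229 = 2.00 ≈ 2, so the ion is Co²⁺.

+2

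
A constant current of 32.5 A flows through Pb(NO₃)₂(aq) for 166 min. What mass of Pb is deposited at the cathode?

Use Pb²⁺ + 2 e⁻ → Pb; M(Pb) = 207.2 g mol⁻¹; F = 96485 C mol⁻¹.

348 g

Q = I·t = 32.50 A × 9960.0 s = 323700 C.
n(e⁻) = Q/F = 323700 / 96485 = 3.355 mol.
Pb²⁺ + 2 e⁻ → Pb, so n(Pb) = n(e⁻)/2 = 1.677 mol.
m = n·M = 1.677 × 207.2 = 348 g.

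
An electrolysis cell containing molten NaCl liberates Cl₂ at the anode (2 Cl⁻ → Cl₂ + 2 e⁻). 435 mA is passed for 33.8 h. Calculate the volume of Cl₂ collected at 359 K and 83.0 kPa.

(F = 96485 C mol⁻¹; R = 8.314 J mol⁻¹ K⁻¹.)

Q = I·t = 0.4350 A × 121680 s = 52930 C.
n(e⁻) = Q/F = 52930 / 96485 = 0.5486 mol.
2 electrons are transferred per Cl₂ molecule, so n(Cl₂) = 0.5486 / 2 = 0.2743 mol.
V = nRT/P = (0.2743 × 8.314 × 359) / (83.0 × 10³ Pa) = 0.00986 m³ = 9.86 L.

9.86 L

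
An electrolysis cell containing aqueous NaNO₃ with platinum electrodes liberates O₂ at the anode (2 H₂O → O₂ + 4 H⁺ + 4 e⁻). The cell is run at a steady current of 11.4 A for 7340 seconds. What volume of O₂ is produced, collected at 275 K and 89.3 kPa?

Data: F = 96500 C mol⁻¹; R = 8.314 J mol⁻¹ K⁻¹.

Q = I·t = 11.40 A × 7340.0 s = 83680 C.
n(e⁻) = Q/F = 83680 / 96500 = 0.8671 mol.
4 electrons are transferred per O₂ molecule, so n(O₂) = 0.8671 / 4 = 0.2168 mol.
V = nRT/P = (0.2168 × 8.314 × 275) / (89.3 × 10³ Pa) = 0.00555 m³ = 5.55 L.

5.55 L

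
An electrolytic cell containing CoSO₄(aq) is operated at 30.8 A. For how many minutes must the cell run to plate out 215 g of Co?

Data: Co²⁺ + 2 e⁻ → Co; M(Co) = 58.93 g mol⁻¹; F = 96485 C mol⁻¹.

n(Co) = m/M = 215 / 58.93 = 3.648 mol.
Each Co atom requires 2 electrons, so n(e⁻) = 2 × 3.648 = 7.297 mol.
Q = n(e⁻)·F = 7.297 × 96485 = 704000 C.
t = Q/I = 704000 / 30.80 A = 22860 s = 381 min.

381 min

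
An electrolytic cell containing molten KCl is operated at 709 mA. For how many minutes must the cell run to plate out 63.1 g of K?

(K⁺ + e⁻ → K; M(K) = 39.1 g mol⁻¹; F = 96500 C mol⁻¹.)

3660 min

n(K) = m/M = 63.1 / 39.1 = 1.614 mol.
Each K atom requires 1 electron, so n(e⁻) = 1 × 1.614 = 1.614 mol.
Q = n(e⁻)·F = 1.614 × 96500 = 155700 C.
t = Q/I = 155700 / 0.7090 A = 219700 s = 3660 min.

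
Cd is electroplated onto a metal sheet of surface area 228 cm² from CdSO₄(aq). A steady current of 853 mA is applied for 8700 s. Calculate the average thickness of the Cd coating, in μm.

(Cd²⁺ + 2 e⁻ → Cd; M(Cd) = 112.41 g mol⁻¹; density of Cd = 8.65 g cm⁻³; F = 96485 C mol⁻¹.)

Q = I·t = 0.8530 × 8700.0 = 7421 C; n(e⁻) = 0.07691 mol.
n(Cd) = n(e⁻)/2 = 0.03846 mol, so m = 0.03846 × 112.41 = 4.323 g.
Volume = m/ρ = 4.323 / 8.65 = 0.4998 cm³.
Thickness = V/A = 0.4998 / 228 = 0.00219 cm = 21.9 μm.

21.9 μm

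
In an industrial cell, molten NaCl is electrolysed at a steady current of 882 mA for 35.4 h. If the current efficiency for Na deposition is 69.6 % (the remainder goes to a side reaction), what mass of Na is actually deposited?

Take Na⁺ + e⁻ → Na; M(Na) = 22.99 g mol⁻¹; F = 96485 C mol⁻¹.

Q = I·t = 0.8820 × 127440 = 112400 C.
n(e⁻) = 112400/96485 = 1.165 mol; theoretically n(Na) = 1.165/1 = 1.165 mol, m_theo = 26.78 g.
At 69.6 % efficiency, m_actual = 0.696 × 26.78 = 18.6 g.

18.6 g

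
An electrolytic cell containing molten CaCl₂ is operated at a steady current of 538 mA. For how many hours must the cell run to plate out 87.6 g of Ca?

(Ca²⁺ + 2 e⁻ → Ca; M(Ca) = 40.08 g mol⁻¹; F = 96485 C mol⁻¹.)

218 h

n(Ca) = m/M = 87.6 / 40.08 = 2.186 mol.
Each Ca atom requires 2 electrons, so n(e⁻) = 2 × 2.186 = 4.371 mol.
Q = n(e⁻)·F = 4.371 × 96485 = 421800 C.
t = Q/I = 421800 / 0.5380 A = 783900 s = 218 h.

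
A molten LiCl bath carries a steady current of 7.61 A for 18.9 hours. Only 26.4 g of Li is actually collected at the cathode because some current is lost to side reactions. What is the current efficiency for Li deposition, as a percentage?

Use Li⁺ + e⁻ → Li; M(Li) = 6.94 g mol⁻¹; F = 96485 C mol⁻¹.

70.9 %

Q = I·t = 7.610 × 68040 = 517800 C; n(e⁻) = 517800/96485 = 5.366 mol.
Theoretical n(Li) = n(e⁻)/1 = 5.366 mol, i.e. m_theo = 5.366 × 6.94 = 37.24 g.
Efficiency = m_actual / m_theo = 26.4 / 37.24 = 70.9 %.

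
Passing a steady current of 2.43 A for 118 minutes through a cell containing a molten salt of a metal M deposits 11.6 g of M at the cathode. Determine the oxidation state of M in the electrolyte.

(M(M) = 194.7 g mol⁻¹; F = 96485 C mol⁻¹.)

Q = I·t = 2.430 A × 7080.0 s = 17200 C, so n(e⁻) = 17200/96485 = 0.1783 mol.
n(M) deposited = 11.6 / 194.7 = 0.05958 mol.
Electrons per atom = n(e⁻)/n(M) = 0.1783 / 0.05958 = 2.99 ≈ 3, so the ion is M³⁺.

+3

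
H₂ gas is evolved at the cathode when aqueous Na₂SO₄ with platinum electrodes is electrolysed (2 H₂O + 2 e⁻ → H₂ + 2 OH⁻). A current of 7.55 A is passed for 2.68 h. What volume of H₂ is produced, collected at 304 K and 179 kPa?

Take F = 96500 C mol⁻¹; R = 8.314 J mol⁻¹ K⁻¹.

Q = I·t = 7.550 A × 9648.0 s = 72840 C.
n(e⁻) = Q/F = 72840 / 96500 = 0.7548 mol.
2 electrons are transferred per H₂ molecule, so n(H₂) = 0.7548 / 2 = 0.3774 mol.
V = nRT/P = (0.3774 × 8.314 × 304) / (179 × 10³ Pa) = 0.00533 m³ = 5.33 L.

5.33 L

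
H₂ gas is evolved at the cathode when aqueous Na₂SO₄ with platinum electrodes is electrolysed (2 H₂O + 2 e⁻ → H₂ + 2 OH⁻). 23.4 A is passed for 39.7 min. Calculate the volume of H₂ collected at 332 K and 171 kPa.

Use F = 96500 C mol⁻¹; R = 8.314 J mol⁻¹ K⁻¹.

Q = I·t = 23.40 A × 2382.0 s = 55740 C.
n(e⁻) = Q/F = 55740 / 96500 = 0.5776 mol.
2 electrons are transferred per H₂ molecule, so n(H₂) = 0.5776 / 2 = 0.2888 mol.
V = nRT/P = (0.2888 × 8.314 × 332) / (171 × 10³ Pa) = 0.00466 m³ = 4.66 L.

4.66 L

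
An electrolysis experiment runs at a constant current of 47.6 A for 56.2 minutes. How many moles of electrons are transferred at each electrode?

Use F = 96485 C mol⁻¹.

1.66 mol

Q = I·t = 47.60 A × 3372.0 s = 160500 C.
n(e⁻) = Q/F = 160500 / 96485 = 1.66 mol.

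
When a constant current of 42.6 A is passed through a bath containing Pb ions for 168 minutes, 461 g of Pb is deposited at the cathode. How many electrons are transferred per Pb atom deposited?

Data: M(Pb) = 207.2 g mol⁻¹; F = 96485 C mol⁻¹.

Q = I·t = 42.60 A × 10080 s = 429400 C, so n(e⁻) = 429400/96485 = 4.451 mol.
n(Pb) deposited = 461 / 207.2 = 2.225 mol.
Electrons per atom = n(e⁻)/n(Pb) = 4.451 / 2.225 = 2.00 ≈ 2, so the ion is Pb²⁺.

2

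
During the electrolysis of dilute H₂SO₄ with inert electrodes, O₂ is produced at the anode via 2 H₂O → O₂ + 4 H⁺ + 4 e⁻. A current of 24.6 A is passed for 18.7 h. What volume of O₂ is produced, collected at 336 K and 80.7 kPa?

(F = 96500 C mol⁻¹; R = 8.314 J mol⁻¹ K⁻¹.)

Q = I·t = 24.60 A × 67320 s = 1656000 C.
n(e⁻) = Q/F = 1656000 / 96500 = 17.16 mol.
4 electrons are transferred per O₂ molecule, so n(O₂) = 17.16 / 4 = 4.290 mol.
V = nRT/P = (4.290 × 8.314 × 336) / (80.7 × 10³ Pa) = 0.149 m³ = 149 L.

149 L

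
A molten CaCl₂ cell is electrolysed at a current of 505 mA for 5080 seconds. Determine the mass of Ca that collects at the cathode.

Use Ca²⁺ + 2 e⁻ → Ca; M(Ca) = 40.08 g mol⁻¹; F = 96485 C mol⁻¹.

0.533 g

Q = I·t = 0.5050 A × 5080.0 s = 2565 C.
n(e⁻) = Q/F = 2565 / 96485 = 0.02659 mol.
Ca²⁺ + 2 e⁻ → Ca, so n(Ca) = n(e⁻)/2 = 0.01329 mol.
m = n·M = 0.01329 × 40.08 = 0.533 g.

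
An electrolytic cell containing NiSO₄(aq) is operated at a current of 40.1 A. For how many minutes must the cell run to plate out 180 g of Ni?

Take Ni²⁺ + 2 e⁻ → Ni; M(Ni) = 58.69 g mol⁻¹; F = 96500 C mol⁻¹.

n(Ni) = m/M = 180 / 58.69 = 3.067 mol.
Each Ni atom requires 2 electrons, so n(e⁻) = 2 × 3.067 = 6.134 mol.
Q = n(e⁻)·F = 6.134 × 96500 = 591900 C.
t = Q/I = 591900 / 40.10 A = 14760 s = 246 min.

246 min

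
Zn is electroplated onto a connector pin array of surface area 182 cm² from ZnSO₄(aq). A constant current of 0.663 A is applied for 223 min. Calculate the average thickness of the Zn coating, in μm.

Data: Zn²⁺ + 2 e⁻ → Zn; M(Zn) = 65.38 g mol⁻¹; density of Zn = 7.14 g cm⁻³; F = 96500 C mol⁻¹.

Q = I·t = 0.6630 × 13380 = 8871 C; n(e⁻) = 0.09193 mol.
n(Zn) = n(e⁻)/2 = 0.04596 mol, so m = 0.04596 × 65.38 = 3.005 g.
Volume = m/ρ = 3.005 / 7.14 = 0.4209 cm³.
Thickness = V/A = 0.4209 / 182 = 0.00231 cm = 23.1 μm.

23.1 μm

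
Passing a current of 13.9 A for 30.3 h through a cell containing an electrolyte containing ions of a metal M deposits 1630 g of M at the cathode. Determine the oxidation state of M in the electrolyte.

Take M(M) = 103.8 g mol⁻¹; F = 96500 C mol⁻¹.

+1

Q = I·t = 13.90 A × 109080 s = 1516000 C, so n(e⁻) = 1516000/96500 = 15.71 mol.
n(M) deposited = 1630 / 103.8 = 15.70 mol.
Electrons per atom = n(e⁻)/n(M) = 15.71 / 15.70 = 1.00 ≈ 1, so the ion is M⁺.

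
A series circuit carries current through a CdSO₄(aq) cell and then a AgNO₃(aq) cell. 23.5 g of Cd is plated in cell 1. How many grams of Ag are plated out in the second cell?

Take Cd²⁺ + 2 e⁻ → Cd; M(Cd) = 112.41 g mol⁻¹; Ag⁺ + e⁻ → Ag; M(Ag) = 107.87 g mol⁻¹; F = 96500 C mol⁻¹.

45.1 g

n(Cd) = 23.5 / 112.41 = 0.2091 mol.
Since Cd²⁺ + 2 e⁻ → Cd, n(e⁻) passed = 2 × 0.2091 = 0.4181 mol.
Cells in series carry the same charge, so the same 0.4181 mol of electrons passes through cell 2.
Ag⁺ + e⁻ → Ag, so n(Ag) = 0.4181 / 1 = 0.4181 mol.
m(Ag) = 0.4181 × 107.87 = 45.1 g.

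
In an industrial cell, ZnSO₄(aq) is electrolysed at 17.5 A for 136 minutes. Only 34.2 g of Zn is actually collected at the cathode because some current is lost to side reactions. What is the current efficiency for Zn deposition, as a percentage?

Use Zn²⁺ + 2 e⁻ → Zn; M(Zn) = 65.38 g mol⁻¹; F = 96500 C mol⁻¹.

70.7 %

Q = I·t = 17.50 × 8160.0 = 142800 C; n(e⁻) = 142800/96500 = 1.480 mol.
Theoretical n(Zn) = n(e⁻)/2 = 0.7399 mol, i.e. m_theo = 0.7399 × 65.38 = 48.37 g.
Efficiency = m_actual / m_theo = 34.2 / 48.37 = 70.7 %.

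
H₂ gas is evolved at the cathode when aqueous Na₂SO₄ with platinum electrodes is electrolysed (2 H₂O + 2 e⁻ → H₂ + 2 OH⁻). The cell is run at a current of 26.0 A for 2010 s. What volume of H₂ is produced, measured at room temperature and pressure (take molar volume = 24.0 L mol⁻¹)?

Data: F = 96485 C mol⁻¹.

6.50 L

Q = I·t = 26.00 A × 2010.0 s = 52260 C.
n(e⁻) = Q/F = 52260 / 96485 = 0.5416 mol.
2 electrons are transferred per H₂ molecule, so n(H₂) = 0.5416 / 2 = 0.2708 mol.
V = n × V_m = 0.2708 × 24.0 = 6.50 L.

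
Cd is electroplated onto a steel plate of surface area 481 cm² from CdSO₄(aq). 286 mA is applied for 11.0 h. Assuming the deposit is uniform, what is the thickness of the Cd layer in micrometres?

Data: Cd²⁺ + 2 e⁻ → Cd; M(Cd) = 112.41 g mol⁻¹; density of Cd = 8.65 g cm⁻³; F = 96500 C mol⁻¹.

Q = I·t = 0.2860 × 39600 = 11330 C; n(e⁻) = 0.1174 mol.
n(Cd) = n(e⁻)/2 = 0.05868 mol, so m = 0.05868 × 112.41 = 6.596 g.
Volume = m/ρ = 6.596 / 8.65 = 0.7626 cm³.
Thickness = V/A = 0.7626 / 481 = 0.00159 cm = 15.9 μm.

15.9 μm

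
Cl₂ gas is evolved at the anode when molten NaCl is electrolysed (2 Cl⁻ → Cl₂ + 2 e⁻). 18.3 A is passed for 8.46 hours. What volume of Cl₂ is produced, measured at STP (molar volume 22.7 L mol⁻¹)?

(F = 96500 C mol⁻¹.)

65.6 L

Q = I·t = 18.30 A × 30456 s = 557300 C.
n(e⁻) = Q/F = 557300 / 96500 = 5.776 mol.
2 electrons are transferred per Cl₂ molecule, so n(Cl₂) = 5.776 / 2 = 2.888 mol.
V = n × V_m = 2.888 × 22.7 = 65.6 L.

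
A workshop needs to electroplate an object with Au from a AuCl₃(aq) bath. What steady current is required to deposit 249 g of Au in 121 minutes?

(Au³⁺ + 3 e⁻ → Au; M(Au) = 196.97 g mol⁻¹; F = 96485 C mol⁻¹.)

50.4 A

n(Au) = 249 / 196.97 = 1.264 mol.
n(e⁻) = 3 × 1.264 = 3.792 mol.
Q = n(e⁻)·F = 3.792 × 96485 = 365900 C.
I = Q/t = 365900 / 7260.0 s = 50.4 A.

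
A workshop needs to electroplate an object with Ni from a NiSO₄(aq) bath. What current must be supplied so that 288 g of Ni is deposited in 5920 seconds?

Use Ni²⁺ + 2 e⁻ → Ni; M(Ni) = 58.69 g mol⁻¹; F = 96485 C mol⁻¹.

n(Ni) = 288 / 58.69 = 4.907 mol.
n(e⁻) = 2 × 4.907 = 9.814 mol.
Q = n(e⁻)·F = 9.814 × 96485 = 946900 C.
I = Q/t = 946900 / 5920.0 s = 160 A.

160 A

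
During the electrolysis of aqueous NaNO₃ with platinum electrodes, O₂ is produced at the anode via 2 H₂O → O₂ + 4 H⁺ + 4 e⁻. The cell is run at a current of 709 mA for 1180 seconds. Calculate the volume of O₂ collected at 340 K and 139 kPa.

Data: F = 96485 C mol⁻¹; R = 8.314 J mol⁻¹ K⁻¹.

0.0441 L

Q = I·t = 0.7090 A × 1180.0 s = 836.6 C.
n(e⁻) = Q/F = 836.6 / 96485 = 0.008671 mol.
4 electrons are transferred per O₂ molecule, so n(O₂) = 0.008671 / 4 = 0.002168 mol.
V = nRT/P = (0.002168 × 8.314 × 340) / (139 × 10³ Pa) = 4.41 × 10⁻⁵ m³ = 0.0441 L.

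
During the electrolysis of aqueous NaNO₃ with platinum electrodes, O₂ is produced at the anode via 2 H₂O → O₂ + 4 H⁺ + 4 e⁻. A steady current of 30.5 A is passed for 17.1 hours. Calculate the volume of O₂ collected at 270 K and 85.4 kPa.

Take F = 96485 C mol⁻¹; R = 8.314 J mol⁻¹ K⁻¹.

Q = I·t = 30.50 A × 61560 s = 1878000 C.
n(e⁻) = Q/F = 1878000 / 96485 = 19.46 mol.
4 electrons are transferred per O₂ molecule, so n(O₂) = 19.46 / 4 = 4.865 mol.
V = nRT/P = (4.865 × 8.314 × 270) / (85.4 × 10³ Pa) = 0.128 m³ = 128 L.

128 L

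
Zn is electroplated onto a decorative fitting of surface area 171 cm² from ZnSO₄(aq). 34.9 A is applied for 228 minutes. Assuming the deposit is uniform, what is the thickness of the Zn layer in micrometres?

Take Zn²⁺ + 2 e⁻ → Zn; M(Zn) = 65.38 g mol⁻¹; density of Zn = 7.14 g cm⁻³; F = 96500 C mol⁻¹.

1320 μm

Q = I·t = 34.90 × 13680 = 477400 C; n(e⁻) = 4.947 mol.
n(Zn) = n(e⁻)/2 = 2.474 mol, so m = 2.474 × 65.38 = 161.7 g.
Volume = m/ρ = 161.7 / 7.14 = 22.65 cm³.
Thickness = V/A = 22.65 / 171 = 0.132 cm = 1320 μm.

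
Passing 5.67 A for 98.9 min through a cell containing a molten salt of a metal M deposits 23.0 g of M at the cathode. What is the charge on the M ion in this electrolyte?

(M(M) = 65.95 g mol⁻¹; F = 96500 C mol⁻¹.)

Q = I·t = 5.670 A × 5934.0 s = 33650 C, so n(e⁻) = 33650/96500 = 0.3487 mol.
n(M) deposited = 23.0 / 65.95 = 0.3487 mol.
Electrons per atom = n(e⁻)/n(M) = 0.3487 / 0.3487 = 1.00 ≈ 1, so the ion is M⁺.

+1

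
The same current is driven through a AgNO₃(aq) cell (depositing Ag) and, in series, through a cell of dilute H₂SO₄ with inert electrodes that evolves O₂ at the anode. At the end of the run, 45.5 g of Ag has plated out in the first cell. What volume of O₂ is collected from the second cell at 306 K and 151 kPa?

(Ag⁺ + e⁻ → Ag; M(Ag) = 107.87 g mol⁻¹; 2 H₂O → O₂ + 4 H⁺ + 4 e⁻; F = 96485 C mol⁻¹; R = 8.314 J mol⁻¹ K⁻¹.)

1.78 L

n(Ag) = 45.5 / 107.87 = 0.4218 mol, so n(e⁻) = 1 × 0.4218 = 0.4218 mol.
The cells are in series, so the same 0.4218 mol of electrons passes through the second cell.
2 H₂O → O₂ + 4 H⁺ + 4 e⁻ — 4 mol e⁻ per mol O₂, so n(O₂) = 0.4218/4 = 0.1055 mol.
V = nRT/P = (0.1055 × 8.314 × 306) / (151 × 10³) = 0.00178 m³ = 1.78 L.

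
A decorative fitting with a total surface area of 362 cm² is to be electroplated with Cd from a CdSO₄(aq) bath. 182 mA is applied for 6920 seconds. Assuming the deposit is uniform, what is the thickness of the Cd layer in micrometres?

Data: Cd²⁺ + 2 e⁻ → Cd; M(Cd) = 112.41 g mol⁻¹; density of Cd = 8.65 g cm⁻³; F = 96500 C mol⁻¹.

Q = I·t = 0.1820 × 6920.0 = 1259 C; n(e⁻) = 0.01305 mol.
n(Cd) = n(e⁻)/2 = 0.006526 mol, so m = 0.006526 × 112.41 = 0.7335 g.
Volume = m/ρ = 0.7335 / 8.65 = 0.08480 cm³.
Thickness = V/A = 0.08480 / 362 = 2.34 × 10⁻⁴ cm = 2.34 μm.

2.34 μm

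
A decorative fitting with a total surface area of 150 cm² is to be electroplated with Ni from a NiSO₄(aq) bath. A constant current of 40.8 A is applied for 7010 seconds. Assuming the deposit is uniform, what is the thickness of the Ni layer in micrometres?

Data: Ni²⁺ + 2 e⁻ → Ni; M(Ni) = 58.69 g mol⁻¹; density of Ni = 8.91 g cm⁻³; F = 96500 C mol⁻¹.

651 μm

Q = I·t = 40.80 × 7010.0 = 286000 C; n(e⁻) = 2.964 mol.
n(Ni) = n(e⁻)/2 = 1.482 mol, so m = 1.482 × 58.69 = 86.97 g.
Volume = m/ρ = 86.97 / 8.91 = 9.761 cm³.
Thickness = V/A = 9.761 / 150 = 0.0651 cm = 651 μm.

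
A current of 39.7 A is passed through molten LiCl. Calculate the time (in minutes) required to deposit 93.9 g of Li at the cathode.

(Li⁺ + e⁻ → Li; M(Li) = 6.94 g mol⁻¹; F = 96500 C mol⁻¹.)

548 min

n(Li) = m/M = 93.9 / 6.94 = 13.53 mol.
Each Li atom requires 1 electron, so n(e⁻) = 1 × 13.53 = 13.53 mol.
Q = n(e⁻)·F = 13.53 × 96500 = 1306000 C.
t = Q/I = 1306000 / 39.70 A = 32890 s = 548 min.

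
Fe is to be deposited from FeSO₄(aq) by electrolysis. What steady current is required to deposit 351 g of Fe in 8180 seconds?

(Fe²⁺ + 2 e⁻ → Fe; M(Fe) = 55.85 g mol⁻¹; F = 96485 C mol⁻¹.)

n(Fe) = 351 / 55.85 = 6.285 mol.
n(e⁻) = 2 × 6.285 = 12.57 mol.
Q = n(e⁻)·F = 12.57 × 96485 = 1213000 C.
I = Q/t = 1213000 / 8180.0 s = 148 A.

148 A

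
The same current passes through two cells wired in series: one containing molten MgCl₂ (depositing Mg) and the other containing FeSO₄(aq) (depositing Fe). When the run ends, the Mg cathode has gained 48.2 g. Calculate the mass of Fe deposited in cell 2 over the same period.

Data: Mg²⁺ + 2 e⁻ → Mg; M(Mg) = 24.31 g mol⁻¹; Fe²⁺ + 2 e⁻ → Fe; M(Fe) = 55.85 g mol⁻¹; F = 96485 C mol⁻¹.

n(Mg) = 48.2 / 24.31 = 1.983 mol.
Since Mg²⁺ + 2 e⁻ → Mg, n(e⁻) passed = 2 × 1.983 = 3.965 mol.
Cells in series carry the same charge, so the same 3.965 mol of electrons passes through cell 2.
Fe²⁺ + 2 e⁻ → Fe, so n(Fe) = 3.965 / 2 = 1.983 mol.
m(Fe) = 1.983 × 55.85 = 111 g.

111 g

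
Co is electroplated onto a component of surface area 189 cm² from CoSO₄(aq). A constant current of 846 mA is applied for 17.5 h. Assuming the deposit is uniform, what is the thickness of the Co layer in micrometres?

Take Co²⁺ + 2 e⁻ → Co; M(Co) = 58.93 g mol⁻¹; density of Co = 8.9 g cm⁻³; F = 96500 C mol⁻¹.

Q = I·t = 0.8460 × 63000 = 53300 C; n(e⁻) = 0.5523 mol.
n(Co) = n(e⁻)/2 = 0.2762 mol, so m = 0.2762 × 58.93 = 16.27 g.
Volume = m/ρ = 16.27 / 8.9 = 1.829 cm³.
Thickness = V/A = 1.829 / 189 = 0.00967 cm = 96.7 μm.

96.7 μm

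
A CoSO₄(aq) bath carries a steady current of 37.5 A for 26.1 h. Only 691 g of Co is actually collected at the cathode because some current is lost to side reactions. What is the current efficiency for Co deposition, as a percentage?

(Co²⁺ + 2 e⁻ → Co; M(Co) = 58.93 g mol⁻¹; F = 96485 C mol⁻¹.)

Q = I·t = 37.50 × 93960 = 3524000 C; n(e⁻) = 3524000/96485 = 36.52 mol.
Theoretical n(Co) = n(e⁻)/2 = 18.26 mol, i.e. m_theo = 18.26 × 58.93 = 1076 g.
Efficiency = m_actual / m_theo = 691 / 1076 = 64.2 %.

64.2 %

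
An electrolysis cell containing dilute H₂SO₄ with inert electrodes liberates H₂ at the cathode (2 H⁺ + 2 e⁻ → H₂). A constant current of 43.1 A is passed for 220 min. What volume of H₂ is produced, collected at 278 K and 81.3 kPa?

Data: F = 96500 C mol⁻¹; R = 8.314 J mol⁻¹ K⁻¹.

Q = I·t = 43.10 A × 13200 s = 568900 C.
n(e⁻) = Q/F = 568900 / 96500 = 5.896 mol.
2 electrons are transferred per H₂ molecule, so n(H₂) = 5.896 / 2 = 2.948 mol.
V = nRT/P = (2.948 × 8.314 × 278) / (81.3 × 10³ Pa) = 0.0838 m³ = 83.8 L.

83.8 L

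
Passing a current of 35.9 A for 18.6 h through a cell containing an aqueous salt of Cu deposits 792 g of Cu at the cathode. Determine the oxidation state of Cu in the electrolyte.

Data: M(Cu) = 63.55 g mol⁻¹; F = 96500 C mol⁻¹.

+2

Q = I·t = 35.90 A × 66960 s = 2404000 C, so n(e⁻) = 2404000/96500 = 24.91 mol.
n(Cu) deposited = 792 / 63.55 = 12.46 mol.
Electrons per atom = n(e⁻)/n(Cu) = 24.91 / 12.46 = 2.00 ≈ 2, so the ion is Cu²⁺.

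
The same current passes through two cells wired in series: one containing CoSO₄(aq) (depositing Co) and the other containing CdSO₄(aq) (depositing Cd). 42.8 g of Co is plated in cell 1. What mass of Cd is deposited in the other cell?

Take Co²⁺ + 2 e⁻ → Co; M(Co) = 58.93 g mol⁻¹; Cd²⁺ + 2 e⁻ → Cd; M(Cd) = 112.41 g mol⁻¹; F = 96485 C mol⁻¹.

n(Co) = 42.8 / 58.93 = 0.7263 mol.
Since Co²⁺ + 2 e⁻ → Co, n(e⁻) passed = 2 × 0.7263 = 1.453 mol.
Cells in series carry the same charge, so the same 1.453 mol of electrons passes through cell 2.
Cd²⁺ + 2 e⁻ → Cd, so n(Cd) = 1.453 / 2 = 0.7263 mol.
m(Cd) = 0.7263 × 112.41 = 81.6 g.

81.6 g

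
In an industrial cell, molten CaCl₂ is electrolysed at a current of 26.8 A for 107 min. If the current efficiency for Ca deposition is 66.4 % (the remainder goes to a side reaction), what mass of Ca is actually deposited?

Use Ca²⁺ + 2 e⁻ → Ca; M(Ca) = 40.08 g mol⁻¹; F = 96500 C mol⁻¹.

23.7 g

Q = I·t = 26.80 × 6420.0 = 172100 C.
n(e⁻) = 172100/96500 = 1.783 mol; theoretically n(Ca) = 1.783/2 = 0.8915 mol, m_theo = 35.73 g.
At 66.4 % efficiency, m_actual = 0.664 × 35.73 = 23.7 g.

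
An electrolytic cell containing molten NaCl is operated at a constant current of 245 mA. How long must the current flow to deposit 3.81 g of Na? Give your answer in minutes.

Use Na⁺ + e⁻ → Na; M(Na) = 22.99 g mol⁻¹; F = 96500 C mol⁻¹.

n(Na) = m/M = 3.81 / 22.99 = 0.1657 mol.
Each Na atom requires 1 electron, so n(e⁻) = 1 × 0.1657 = 0.1657 mol.
Q = n(e⁻)·F = 0.1657 × 96500 = 15990 C.
t = Q/I = 15990 / 0.2450 A = 65280 s = 1090 min.

1090 min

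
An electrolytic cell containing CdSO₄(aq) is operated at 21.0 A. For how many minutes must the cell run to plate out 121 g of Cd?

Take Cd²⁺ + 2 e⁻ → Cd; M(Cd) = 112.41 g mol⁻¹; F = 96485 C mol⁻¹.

n(Cd) = m/M = 121 / 112.41 = 1.076 mol.
Each Cd atom requires 2 electrons, so n(e⁻) = 2 × 1.076 = 2.153 mol.
Q = n(e⁻)·F = 2.153 × 96485 = 207700 C.
t = Q/I = 207700 / 21.00 A = 9891 s = 165 min.

165 min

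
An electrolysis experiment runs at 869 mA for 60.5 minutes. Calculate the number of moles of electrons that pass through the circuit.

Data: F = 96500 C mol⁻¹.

Q = I·t = 0.8690 A × 3630.0 s = 3154 C.
n(e⁻) = Q/F = 3154 / 96500 = 0.0327 mol.

0.0327 mol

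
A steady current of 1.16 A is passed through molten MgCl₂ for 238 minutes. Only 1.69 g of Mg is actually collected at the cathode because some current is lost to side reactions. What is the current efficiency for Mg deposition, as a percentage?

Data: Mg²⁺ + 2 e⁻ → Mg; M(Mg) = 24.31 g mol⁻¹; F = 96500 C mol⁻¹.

Q = I·t = 1.160 × 14280 = 16560 C; n(e⁻) = 16560/96500 = 0.1717 mol.
Theoretical n(Mg) = n(e⁻)/2 = 0.08583 mol, i.e. m_theo = 0.08583 × 24.31 = 2.086 g.
Efficiency = m_actual / m_theo = 1.69 / 2.086 = 81.0 %.

81.0 %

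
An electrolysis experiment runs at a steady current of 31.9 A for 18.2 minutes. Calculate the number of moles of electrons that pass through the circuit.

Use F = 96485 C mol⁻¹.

Q = I·t = 31.90 A × 1092.0 s = 34830 C.
n(e⁻) = Q/F = 34830 / 96485 = 0.361 mol.

0.361 mol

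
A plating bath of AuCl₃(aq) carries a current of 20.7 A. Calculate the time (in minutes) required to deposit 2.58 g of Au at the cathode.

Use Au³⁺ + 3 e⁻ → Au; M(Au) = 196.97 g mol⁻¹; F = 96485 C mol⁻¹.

3.05 min

n(Au) = m/M = 2.58 / 196.97 = 0.01310 mol.
Each Au atom requires 3 electrons, so n(e⁻) = 3 × 0.01310 = 0.03930 mol.
Q = n(e⁻)·F = 0.03930 × 96485 = 3791 C.
t = Q/I = 3791 / 20.70 A = 183.2 s = 3.05 min.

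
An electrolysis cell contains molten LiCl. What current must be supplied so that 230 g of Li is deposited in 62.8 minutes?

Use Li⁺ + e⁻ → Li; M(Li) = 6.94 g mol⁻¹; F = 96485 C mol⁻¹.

849 A

n(Li) = 230 / 6.94 = 33.14 mol.
n(e⁻) = 1 × 33.14 = 33.14 mol.
Q = n(e⁻)·F = 33.14 × 96485 = 3198000 C.
I = Q/t = 3198000 / 3768.0 s = 849 A.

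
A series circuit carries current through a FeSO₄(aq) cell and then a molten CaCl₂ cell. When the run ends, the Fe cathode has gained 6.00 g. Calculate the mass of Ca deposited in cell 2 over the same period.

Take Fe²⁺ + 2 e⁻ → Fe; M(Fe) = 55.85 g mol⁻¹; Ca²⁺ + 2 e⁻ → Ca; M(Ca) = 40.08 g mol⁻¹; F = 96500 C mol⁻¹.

n(Fe) = 6.00 / 55.85 = 0.1074 mol.
Since Fe²⁺ + 2 e⁻ → Fe, n(e⁻) passed = 2 × 0.1074 = 0.2149 mol.
Cells in series carry the same charge, so the same 0.2149 mol of electrons passes through cell 2.
Ca²⁺ + 2 e⁻ → Ca, so n(Ca) = 0.2149 / 2 = 0.1074 mol.
m(Ca) = 0.1074 × 40.08 = 4.31 g.

4.31 g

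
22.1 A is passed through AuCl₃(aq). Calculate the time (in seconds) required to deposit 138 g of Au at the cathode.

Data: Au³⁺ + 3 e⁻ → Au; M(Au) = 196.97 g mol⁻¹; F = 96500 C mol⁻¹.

9180 s

n(Au) = m/M = 138 / 196.97 = 0.7006 mol.
Each Au atom requires 3 electrons, so n(e⁻) = 3 × 0.7006 = 2.102 mol.
Q = n(e⁻)·F = 2.102 × 96500 = 202800 C.
t = Q/I = 202800 / 22.10 A = 9178 s.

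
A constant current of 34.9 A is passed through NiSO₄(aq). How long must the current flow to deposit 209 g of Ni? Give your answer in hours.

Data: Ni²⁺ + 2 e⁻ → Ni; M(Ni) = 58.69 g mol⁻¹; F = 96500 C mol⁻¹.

5.47 h

n(Ni) = m/M = 209 / 58.69 = 3.561 mol.
Each Ni atom requires 2 electrons, so n(e⁻) = 2 × 3.561 = 7.122 mol.
Q = n(e⁻)·F = 7.122 × 96500 = 687300 C.
t = Q/I = 687300 / 34.90 A = 19690 s = 5.47 h.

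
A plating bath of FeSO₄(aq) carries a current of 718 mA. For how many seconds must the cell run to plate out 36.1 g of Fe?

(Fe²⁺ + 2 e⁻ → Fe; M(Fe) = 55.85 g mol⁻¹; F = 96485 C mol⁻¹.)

n(Fe) = m/M = 36.1 / 55.85 = 0.6464 mol.
Each Fe atom requires 2 electrons, so n(e⁻) = 2 × 0.6464 = 1.293 mol.
Q = n(e⁻)·F = 1.293 × 96485 = 124700 C.
t = Q/I = 124700 / 0.7180 A = 173700 s.

1.74 × 10⁵ s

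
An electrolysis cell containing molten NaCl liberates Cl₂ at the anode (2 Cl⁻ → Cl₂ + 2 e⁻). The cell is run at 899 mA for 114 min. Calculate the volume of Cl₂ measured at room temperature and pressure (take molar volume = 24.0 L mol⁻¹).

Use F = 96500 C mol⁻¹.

Q = I·t = 0.8990 A × 6840.0 s = 6149 C.
n(e⁻) = Q/F = 6149 / 96500 = 0.06372 mol.
2 electrons are transferred per Cl₂ molecule, so n(Cl₂) = 0.06372 / 2 = 0.03186 mol.
V = n × V_m = 0.03186 × 24.0 = 0.765 L.

0.765 L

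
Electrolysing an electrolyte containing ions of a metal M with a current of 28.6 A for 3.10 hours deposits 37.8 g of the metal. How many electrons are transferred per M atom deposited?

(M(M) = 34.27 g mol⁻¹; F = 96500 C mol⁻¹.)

3

Q = I·t = 28.60 A × 11160 s = 319200 C, so n(e⁻) = 319200/96500 = 3.308 mol.
n(M) deposited = 37.8 / 34.27 = 1.103 mol.
Electrons per atom = n(e⁻)/n(M) = 3.308 / 1.103 = 3.00 ≈ 3, so the ion is M³⁺.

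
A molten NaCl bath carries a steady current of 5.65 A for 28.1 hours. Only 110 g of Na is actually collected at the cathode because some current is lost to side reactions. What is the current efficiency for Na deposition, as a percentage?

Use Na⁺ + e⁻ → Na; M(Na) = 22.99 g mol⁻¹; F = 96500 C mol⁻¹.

Q = I·t = 5.650 × 101160 = 571600 C; n(e⁻) = 571600/96500 = 5.923 mol.
Theoretical n(Na) = n(e⁻)/1 = 5.923 mol, i.e. m_theo = 5.923 × 22.99 = 136.2 g.
Efficiency = m_actual / m_theo = 110 / 136.2 = 80.8 %.

80.8 %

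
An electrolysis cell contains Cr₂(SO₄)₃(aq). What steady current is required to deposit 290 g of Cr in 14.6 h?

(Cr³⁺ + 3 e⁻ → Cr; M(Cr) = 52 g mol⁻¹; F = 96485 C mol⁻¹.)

n(Cr) = 290 / 52 = 5.577 mol.
n(e⁻) = 3 × 5.577 = 16.73 mol.
Q = n(e⁻)·F = 16.73 × 96485 = 1614000 C.
I = Q/t = 1614000 / 52560 s = 30.7 A.

30.7 A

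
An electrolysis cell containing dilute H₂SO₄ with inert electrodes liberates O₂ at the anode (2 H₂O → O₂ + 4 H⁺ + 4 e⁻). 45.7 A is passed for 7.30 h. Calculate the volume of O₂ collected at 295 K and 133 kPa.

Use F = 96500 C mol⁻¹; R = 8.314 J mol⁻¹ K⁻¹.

57.4 L

Q = I·t = 45.70 A × 26280 s = 1201000 C.
n(e⁻) = Q/F = 1201000 / 96500 = 12.45 mol.
4 electrons are transferred per O₂ molecule, so n(O₂) = 12.45 / 4 = 3.111 mol.
V = nRT/P = (3.111 × 8.314 × 295) / (133 × 10³ Pa) = 0.0574 m³ = 57.4 L.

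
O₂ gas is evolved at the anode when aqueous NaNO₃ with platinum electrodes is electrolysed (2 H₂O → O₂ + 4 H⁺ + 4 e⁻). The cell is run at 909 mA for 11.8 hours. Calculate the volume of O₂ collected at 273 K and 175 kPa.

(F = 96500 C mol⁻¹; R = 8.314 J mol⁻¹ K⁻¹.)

1.30 L

Q = I·t = 0.9090 A × 42480 s = 38610 C.
n(e⁻) = Q/F = 38610 / 96500 = 0.4001 mol.
4 electrons are transferred per O₂ molecule, so n(O₂) = 0.4001 / 4 = 0.1000 mol.
V = nRT/P = (0.1000 × 8.314 × 273) / (175 × 10³ Pa) = 0.00130 m³ = 1.30 L.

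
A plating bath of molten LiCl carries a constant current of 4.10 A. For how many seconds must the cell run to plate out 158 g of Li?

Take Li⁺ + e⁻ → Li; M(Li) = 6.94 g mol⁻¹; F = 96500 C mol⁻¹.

5.36 × 10⁵ s

n(Li) = m/M = 158 / 6.94 = 22.77 mol.
Each Li atom requires 1 electron, so n(e⁻) = 1 × 22.77 = 22.77 mol.
Q = n(e⁻)·F = 22.77 × 96500 = 2197000 C.
t = Q/I = 2197000 / 4.100 A = 535800 s.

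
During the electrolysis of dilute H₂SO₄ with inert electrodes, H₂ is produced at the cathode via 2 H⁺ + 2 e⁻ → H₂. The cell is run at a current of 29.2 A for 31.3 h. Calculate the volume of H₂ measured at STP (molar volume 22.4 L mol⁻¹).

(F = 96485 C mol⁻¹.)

Q = I·t = 29.20 A × 112680 s = 3290000 C.
n(e⁻) = Q/F = 3290000 / 96485 = 34.10 mol.
2 electrons are transferred per H₂ molecule, so n(H₂) = 34.10 / 2 = 17.05 mol.
V = n × V_m = 17.05 × 22.4 = 382 L.

382 L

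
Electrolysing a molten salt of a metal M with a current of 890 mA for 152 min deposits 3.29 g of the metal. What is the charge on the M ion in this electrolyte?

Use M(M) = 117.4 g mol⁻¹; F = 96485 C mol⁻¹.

Q = I·t = 0.8900 A × 9120.0 s = 8117 C, so n(e⁻) = 8117/96485 = 0.08412 mol.
n(M) deposited = 3.29 / 117.4 = 0.02802 mol.
Electrons per atom = n(e⁻)/n(M) = 0.08412 / 0.02802 = 3.00 ≈ 3, so the ion is M³⁺.

+3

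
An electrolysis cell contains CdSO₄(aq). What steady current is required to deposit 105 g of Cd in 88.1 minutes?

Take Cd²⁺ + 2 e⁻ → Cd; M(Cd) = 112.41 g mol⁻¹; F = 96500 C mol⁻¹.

34.1 A

n(Cd) = 105 / 112.41 = 0.9341 mol.
n(e⁻) = 2 × 0.9341 = 1.868 mol.
Q = n(e⁻)·F = 1.868 × 96500 = 180300 C.
I = Q/t = 180300 / 5286.0 s = 34.1 A.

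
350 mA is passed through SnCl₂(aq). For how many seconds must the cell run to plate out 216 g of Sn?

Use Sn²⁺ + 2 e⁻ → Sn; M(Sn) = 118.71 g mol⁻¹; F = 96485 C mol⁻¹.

n(Sn) = m/M = 216 / 118.71 = 1.820 mol.
Each Sn atom requires 2 electrons, so n(e⁻) = 2 × 1.820 = 3.639 mol.
Q = n(e⁻)·F = 3.639 × 96485 = 351100 C.
t = Q/I = 351100 / 0.3500 A = 1003000 s.

1.00 × 10⁶ s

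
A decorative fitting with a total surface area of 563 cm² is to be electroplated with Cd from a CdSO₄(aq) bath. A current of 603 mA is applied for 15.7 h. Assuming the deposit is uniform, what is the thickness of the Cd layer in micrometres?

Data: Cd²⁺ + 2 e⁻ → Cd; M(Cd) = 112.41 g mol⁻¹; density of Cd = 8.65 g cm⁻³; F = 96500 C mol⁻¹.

Q = I·t = 0.6030 × 56520 = 34080 C; n(e⁻) = 0.3532 mol.
n(Cd) = n(e⁻)/2 = 0.1766 mol, so m = 0.1766 × 112.41 = 19.85 g.
Volume = m/ρ = 19.85 / 8.65 = 2.295 cm³.
Thickness = V/A = 2.295 / 563 = 0.00408 cm = 40.8 μm.

40.8 μm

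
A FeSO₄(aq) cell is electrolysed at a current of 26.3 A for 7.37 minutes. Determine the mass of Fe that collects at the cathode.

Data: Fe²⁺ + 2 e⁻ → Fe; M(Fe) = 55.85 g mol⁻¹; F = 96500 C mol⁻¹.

3.37 g

Q = I·t = 26.30 A × 442.20 s = 11630 C.
n(e⁻) = Q/F = 11630 / 96500 = 0.1205 mol.
Fe²⁺ + 2 e⁻ → Fe, so n(Fe) = n(e⁻)/2 = 0.06026 mol.
m = n·M = 0.06026 × 55.85 = 3.37 g.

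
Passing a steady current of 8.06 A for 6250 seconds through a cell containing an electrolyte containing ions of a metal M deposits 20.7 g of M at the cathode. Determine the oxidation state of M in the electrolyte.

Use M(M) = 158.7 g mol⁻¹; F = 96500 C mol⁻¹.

Q = I·t = 8.060 A × 6250.0 s = 50380 C, so n(e⁻) = 50380/96500 = 0.5220 mol.
n(M) deposited = 20.7 / 158.7 = 0.1304 mol.
Electrons per atom = n(e⁻)/n(M) = 0.5220 / 0.1304 = 4.00 ≈ 4, so the ion is M⁴⁺.

+4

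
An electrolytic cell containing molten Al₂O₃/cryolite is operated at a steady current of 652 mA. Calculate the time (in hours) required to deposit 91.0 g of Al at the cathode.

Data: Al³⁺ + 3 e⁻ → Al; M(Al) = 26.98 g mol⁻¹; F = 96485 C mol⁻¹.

n(Al) = m/M = 91.0 / 26.98 = 3.373 mol.
Each Al atom requires 3 electrons, so n(e⁻) = 3 × 3.373 = 10.12 mol.
Q = n(e⁻)·F = 10.12 × 96485 = 976300 C.
t = Q/I = 976300 / 0.6520 A = 1497000 s = 416 h.

416 h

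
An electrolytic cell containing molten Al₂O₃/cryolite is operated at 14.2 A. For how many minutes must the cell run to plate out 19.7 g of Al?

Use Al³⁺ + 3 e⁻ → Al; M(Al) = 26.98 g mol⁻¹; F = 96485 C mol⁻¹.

n(Al) = m/M = 19.7 / 26.98 = 0.7302 mol.
Each Al atom requires 3 electrons, so n(e⁻) = 3 × 0.7302 = 2.191 mol.
Q = n(e⁻)·F = 2.191 × 96485 = 211400 C.
t = Q/I = 211400 / 14.20 A = 14880 s = 248 min.

248 min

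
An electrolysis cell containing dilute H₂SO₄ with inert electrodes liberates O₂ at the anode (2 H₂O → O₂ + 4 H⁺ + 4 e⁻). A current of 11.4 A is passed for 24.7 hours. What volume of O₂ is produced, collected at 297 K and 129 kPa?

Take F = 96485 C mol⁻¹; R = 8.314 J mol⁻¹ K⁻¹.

50.3 L

Q = I·t = 11.40 A × 88920 s = 1014000 C.
n(e⁻) = Q/F = 1014000 / 96485 = 10.51 mol.
4 electrons are transferred per O₂ molecule, so n(O₂) = 10.51 / 4 = 2.627 mol.
V = nRT/P = (2.627 × 8.314 × 297) / (129 × 10³ Pa) = 0.0503 m³ = 50.3 L.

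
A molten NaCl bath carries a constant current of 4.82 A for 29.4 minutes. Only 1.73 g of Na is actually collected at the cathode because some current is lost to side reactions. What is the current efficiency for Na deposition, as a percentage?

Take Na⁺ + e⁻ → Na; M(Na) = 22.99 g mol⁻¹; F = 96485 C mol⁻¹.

Q = I·t = 4.820 × 1764.0 = 8502 C; n(e⁻) = 8502/96485 = 0.08812 mol.
Theoretical n(Na) = n(e⁻)/1 = 0.08812 mol, i.e. m_theo = 0.08812 × 22.99 = 2.026 g.
Efficiency = m_actual / m_theo = 1.73 / 2.026 = 85.4 %.

85.4 %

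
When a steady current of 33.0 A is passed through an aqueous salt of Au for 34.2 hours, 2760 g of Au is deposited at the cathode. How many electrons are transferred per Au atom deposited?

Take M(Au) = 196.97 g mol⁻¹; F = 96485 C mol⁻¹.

3

Q = I·t = 33.00 A × 123120 s = 4063000 C, so n(e⁻) = 4063000/96485 = 42.11 mol.
n(Au) deposited = 2760 / 196.97 = 14.01 mol.
Electrons per atom = n(e⁻)/n(Au) = 42.11 / 14.01 = 3.01 ≈ 3, so the ion is Au³⁺.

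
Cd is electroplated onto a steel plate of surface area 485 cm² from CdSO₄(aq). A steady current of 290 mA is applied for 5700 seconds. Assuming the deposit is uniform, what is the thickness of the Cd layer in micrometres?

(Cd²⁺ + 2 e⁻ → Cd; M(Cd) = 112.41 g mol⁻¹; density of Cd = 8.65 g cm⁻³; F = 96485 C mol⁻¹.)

2.30 μm

Q = I·t = 0.2900 × 5700.0 = 1653 C; n(e⁻) = 0.01713 mol.
n(Cd) = n(e⁻)/2 = 0.008566 mol, so m = 0.008566 × 112.41 = 0.9629 g.
Volume = m/ρ = 0.9629 / 8.65 = 0.1113 cm³.
Thickness = V/A = 0.1113 / 485 = 2.30 × 10⁻⁴ cm = 2.30 μm.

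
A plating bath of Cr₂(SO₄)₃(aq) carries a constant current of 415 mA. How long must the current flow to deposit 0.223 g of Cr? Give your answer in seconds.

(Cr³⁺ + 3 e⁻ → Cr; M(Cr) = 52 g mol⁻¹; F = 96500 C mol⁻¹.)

2990 s

n(Cr) = m/M = 0.223 / 52 = 0.004288 mol.
Each Cr atom requires 3 electrons, so n(e⁻) = 3 × 0.004288 = 0.01287 mol.
Q = n(e⁻)·F = 0.01287 × 96500 = 1242 C.
t = Q/I = 1242 / 0.4150 A = 2992 s.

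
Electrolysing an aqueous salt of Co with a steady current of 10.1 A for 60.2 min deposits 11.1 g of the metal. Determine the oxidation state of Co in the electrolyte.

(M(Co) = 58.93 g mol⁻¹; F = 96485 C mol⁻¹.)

+2

Q = I·t = 10.10 A × 3612.0 s = 36480 C, so n(e⁻) = 36480/96485 = 0.3781 mol.
n(Co) deposited = 11.1 / 58.93 = 0.1884 mol.
Electrons per atom = n(e⁻)/n(Co) = 0.3781 / 0.1884 = 2.01 ≈ 2, so the ion is Co²⁺.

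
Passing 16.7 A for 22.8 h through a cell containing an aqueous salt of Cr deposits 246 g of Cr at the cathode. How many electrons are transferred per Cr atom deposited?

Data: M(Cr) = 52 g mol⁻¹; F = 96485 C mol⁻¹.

Q = I·t = 16.70 A × 82080 s = 1371000 C, so n(e⁻) = 1371000/96485 = 14.21 mol.
n(Cr) deposited = 246 / 52 = 4.731 mol.
Electrons per atom = n(e⁻)/n(Cr) = 14.21 / 4.731 = 3.00 ≈ 3, so the ion is Cr³⁺.

3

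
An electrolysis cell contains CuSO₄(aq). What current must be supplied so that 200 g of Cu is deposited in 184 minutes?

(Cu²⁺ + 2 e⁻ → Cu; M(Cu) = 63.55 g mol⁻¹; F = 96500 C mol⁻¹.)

n(Cu) = 200 / 63.55 = 3.147 mol.
n(e⁻) = 2 × 3.147 = 6.294 mol.
Q = n(e⁻)·F = 6.294 × 96500 = 607400 C.
I = Q/t = 607400 / 11040 s = 55.0 A.

55.0 A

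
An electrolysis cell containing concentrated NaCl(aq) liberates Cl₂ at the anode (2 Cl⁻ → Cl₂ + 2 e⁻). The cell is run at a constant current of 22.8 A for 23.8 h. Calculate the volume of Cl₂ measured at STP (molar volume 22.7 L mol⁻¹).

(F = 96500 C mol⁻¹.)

Q = I·t = 22.80 A × 85680 s = 1954000 C.
n(e⁻) = Q/F = 1954000 / 96500 = 20.24 mol.
2 electrons are transferred per Cl₂ molecule, so n(Cl₂) = 20.24 / 2 = 10.12 mol.
V = n × V_m = 10.12 × 22.7 = 230 L.

230 L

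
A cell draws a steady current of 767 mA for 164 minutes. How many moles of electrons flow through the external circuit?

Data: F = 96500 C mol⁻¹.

0.0782 mol

Q = I·t = 0.7670 A × 9840.0 s = 7547 C.
n(e⁻) = Q/F = 7547 / 96500 = 0.0782 mol.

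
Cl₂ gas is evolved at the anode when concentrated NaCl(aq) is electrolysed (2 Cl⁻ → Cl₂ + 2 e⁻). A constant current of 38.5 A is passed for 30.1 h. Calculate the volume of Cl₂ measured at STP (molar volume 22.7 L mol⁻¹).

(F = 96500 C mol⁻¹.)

Q = I·t = 38.50 A × 108360 s = 4172000 C.
n(e⁻) = Q/F = 4172000 / 96500 = 43.23 mol.
2 electrons are transferred per Cl₂ molecule, so n(Cl₂) = 43.23 / 2 = 21.62 mol.
V = n × V_m = 21.62 × 22.7 = 491 L.

491 L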